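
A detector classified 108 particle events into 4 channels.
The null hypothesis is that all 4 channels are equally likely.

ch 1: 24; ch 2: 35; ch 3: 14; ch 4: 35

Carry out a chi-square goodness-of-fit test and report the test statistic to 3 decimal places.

11.333

Under H₀ each category has probability 1/4, so each expected count is 108/4 = 27.
cat         O        E   (O−E)²/E
ch 1       24       27     0.3333
ch 2       35       27     2.3704
ch 3       14       27     6.2593
ch 4       35       27     2.3704
Sum = 11.333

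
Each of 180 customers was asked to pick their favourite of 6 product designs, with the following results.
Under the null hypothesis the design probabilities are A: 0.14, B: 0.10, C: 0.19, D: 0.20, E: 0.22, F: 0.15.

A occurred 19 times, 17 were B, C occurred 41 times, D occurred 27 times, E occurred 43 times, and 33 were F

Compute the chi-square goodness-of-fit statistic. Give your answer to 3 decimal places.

6.808

Expected counts E_i = n·p_i: 180×0.14 = 25.2, 180×0.10 = 18, 180×0.19 = 34.2, 180×0.20 = 36, 180×0.22 = 39.6, 180×0.15 = 27.
χ² = (19−25.2)²/25.2 + (17−18)²/18 + (41−34.2)²/34.2 + (27−36)²/36 + (43−39.6)²/39.6 + (33−27)²/27
   = 1.5254 + 0.0556 + 1.3520 + 2.2500 + 0.2919 + 1.3333
Sum = 6.808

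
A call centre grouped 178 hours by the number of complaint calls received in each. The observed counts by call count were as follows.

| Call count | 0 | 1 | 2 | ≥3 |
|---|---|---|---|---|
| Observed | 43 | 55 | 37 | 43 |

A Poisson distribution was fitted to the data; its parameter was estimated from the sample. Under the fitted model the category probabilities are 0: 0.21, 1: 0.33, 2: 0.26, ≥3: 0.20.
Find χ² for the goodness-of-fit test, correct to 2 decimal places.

4.48

Expected counts E_i = n·p_i: 178×0.21 = 37.38, 178×0.33 = 58.74, 178×0.26 = 46.28, 178×0.20 = 35.6.
0: (43 − 37.38)²/37.38 = 31.5844/37.38 = 0.845
1: (55 − 58.74)²/58.74 = 13.9876/58.74 = 0.238
2: (37 − 46.28)²/46.28 = 86.1184/46.28 = 1.861
≥3: (43 − 35.6)²/35.6 = 54.76/35.6 = 1.538
Sum = 4.48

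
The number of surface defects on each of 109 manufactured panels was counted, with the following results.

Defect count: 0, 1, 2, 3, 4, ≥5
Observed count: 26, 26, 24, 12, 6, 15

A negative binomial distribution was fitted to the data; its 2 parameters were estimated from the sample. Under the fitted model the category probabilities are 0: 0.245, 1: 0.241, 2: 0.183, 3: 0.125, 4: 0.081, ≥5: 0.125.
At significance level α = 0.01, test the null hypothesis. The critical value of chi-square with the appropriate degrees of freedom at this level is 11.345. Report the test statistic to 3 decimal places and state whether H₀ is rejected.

2.084; do not reject

Expected counts E_i = n·p_i: 109×0.245 = 26.705, 109×0.241 = 26.269, 109×0.183 = 19.947, 109×0.125 = 13.625, 109×0.081 = 8.829, 109×0.125 = 13.625.
χ² = (26−26.705)²/26.705 + (26−26.269)²/26.269 + (24−19.947)²/19.947 + (12−13.625)²/13.625 + (6−8.829)²/8.829 + (15−13.625)²/13.625
   = 0.0186 + 0.0028 + 0.8235 + 0.1938 + 0.9065 + 0.1388
Sum = 2.084
df = 3. Since 2.084 < 11.345, we do not reject H₀.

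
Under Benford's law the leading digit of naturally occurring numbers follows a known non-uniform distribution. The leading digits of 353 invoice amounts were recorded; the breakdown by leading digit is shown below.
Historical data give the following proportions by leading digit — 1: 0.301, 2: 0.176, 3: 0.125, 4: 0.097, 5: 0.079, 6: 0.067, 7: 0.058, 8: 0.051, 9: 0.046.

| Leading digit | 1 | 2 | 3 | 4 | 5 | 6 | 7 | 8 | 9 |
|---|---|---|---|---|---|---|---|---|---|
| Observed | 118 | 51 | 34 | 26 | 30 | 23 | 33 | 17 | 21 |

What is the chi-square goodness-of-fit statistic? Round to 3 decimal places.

16.892

Expected counts E_i = n·p_i: 353×0.301 = 106.253, 353×0.176 = 62.128, 353×0.125 = 44.125, 353×0.097 = 34.241, 353×0.079 = 27.887, 353×0.067 = 23.651, 353×0.058 = 20.474, 353×0.051 = 18.003, 353×0.046 = 16.238.
1: (118 − 106.253)²/106.253 = 137.992009/106.253 = 1.2987
2: (51 − 62.128)²/62.128 = 123.832384/62.128 = 1.9932
3: (34 − 44.125)²/44.125 = 102.515625/44.125 = 2.3233
4: (26 − 34.241)²/34.241 = 67.914081/34.241 = 1.9834
5: (30 − 27.887)²/27.887 = 4.464769/27.887 = 0.1601
6: (23 − 23.651)²/23.651 = 0.423801/23.651 = 0.0179
7: (33 − 20.474)²/20.474 = 156.900676/20.474 = 7.6634
8: (17 − 18.003)²/18.003 = 1.006009/18.003 = 0.0559
9: (21 − 16.238)²/16.238 = 22.676644/16.238 = 1.3965
Sum = 16.892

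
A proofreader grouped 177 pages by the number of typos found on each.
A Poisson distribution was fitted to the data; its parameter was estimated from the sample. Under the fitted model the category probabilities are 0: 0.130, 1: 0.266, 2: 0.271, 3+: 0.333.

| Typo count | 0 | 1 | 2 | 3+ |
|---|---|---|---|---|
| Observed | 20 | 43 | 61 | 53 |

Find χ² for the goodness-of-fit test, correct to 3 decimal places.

4.888

Expected counts E_i = n·p_i: 177×0.130 = 23.01, 177×0.266 = 47.082, 177×0.271 = 47.967, 177×0.333 = 58.941.
cat         O        E   (O−E)²/E
0          20    23.01     0.3937
1          43   47.082     0.3539
2          61   47.967     3.5412
3+         53   58.941     0.5988
Sum = 4.888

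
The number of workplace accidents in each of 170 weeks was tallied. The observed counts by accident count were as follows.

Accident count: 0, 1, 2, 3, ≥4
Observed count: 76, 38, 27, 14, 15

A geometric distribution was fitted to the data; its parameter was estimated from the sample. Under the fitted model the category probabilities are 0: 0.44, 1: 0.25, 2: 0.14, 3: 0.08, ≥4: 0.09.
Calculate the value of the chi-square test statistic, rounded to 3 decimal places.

0.944

Expected counts E_i = n·p_i: 170×0.44 = 74.8, 170×0.25 = 42.5, 170×0.14 = 23.8, 170×0.08 = 13.6, 170×0.09 = 15.3.
cat         O        E   (O−E)²/E
0          76     74.8     0.0193
1          38     42.5     0.4765
2          27     23.8     0.4303
3          14     13.6     0.0118
≥4         15     15.3     0.0059
Sum = 0.944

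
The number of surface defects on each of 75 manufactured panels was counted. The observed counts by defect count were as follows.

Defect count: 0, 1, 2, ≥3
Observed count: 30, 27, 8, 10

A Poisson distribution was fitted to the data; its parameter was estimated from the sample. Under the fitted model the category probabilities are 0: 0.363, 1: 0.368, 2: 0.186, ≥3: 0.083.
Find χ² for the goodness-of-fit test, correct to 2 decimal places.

5.12

Expected counts E_i = n·p_i: 75×0.363 = 27.225, 75×0.368 = 27.6, 75×0.186 = 13.95, 75×0.083 = 6.225.
cat         O        E   (O−E)²/E
0          30   27.225      0.283
1          27     27.6      0.013
2           8    13.95      2.538
≥3         10    6.225      2.289
Sum = 5.12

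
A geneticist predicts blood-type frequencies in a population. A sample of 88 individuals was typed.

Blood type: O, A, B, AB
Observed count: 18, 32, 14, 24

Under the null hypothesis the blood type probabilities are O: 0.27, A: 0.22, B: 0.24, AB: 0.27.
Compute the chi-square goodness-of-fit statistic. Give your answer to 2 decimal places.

Expected counts E_i = n·p_i: 88×0.27 = 23.76, 88×0.22 = 19.36, 88×0.24 = 21.12, 88×0.27 = 23.76.
O: (18 − 23.76)²/23.76 = 33.1776/23.76 = 1.396
A: (32 − 19.36)²/19.36 = 159.7696/19.36 = 8.253
B: (14 − 21.12)²/21.12 = 50.6944/21.12 = 2.400
AB: (24 − 23.76)²/23.76 = 0.0576/23.76 = 0.002
Sum = 12.05

12.05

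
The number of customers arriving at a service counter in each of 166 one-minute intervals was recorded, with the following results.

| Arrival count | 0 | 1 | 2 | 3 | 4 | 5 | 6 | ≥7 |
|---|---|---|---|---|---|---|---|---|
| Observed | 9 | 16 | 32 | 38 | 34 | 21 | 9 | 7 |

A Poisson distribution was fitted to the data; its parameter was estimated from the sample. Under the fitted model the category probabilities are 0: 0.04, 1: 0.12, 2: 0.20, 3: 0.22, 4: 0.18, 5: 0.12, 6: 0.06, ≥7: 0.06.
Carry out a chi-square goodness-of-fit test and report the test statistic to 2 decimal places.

Expected counts E_i = n·p_i: 166×0.04 = 6.64, 166×0.12 = 19.92, 166×0.20 = 33.2, 166×0.22 = 36.52, 166×0.18 = 29.88, 166×0.12 = 19.92, 166×0.06 = 9.96, 166×0.06 = 9.96.
cat         O        E   (O−E)²/E
0           9     6.64      0.839
1          16    19.92      0.771
2          32     33.2      0.043
3          38    36.52      0.060
4          34    29.88      0.568
5          21    19.92      0.059
6           9     9.96      0.093
≥7          7     9.96      0.880
Sum = 3.31

3.31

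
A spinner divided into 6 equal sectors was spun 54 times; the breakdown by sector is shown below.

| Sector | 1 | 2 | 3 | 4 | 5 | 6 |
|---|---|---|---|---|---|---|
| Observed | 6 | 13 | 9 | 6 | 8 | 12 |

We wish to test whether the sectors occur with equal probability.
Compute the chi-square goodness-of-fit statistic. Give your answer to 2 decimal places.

Expected count for each of the 6 categories: 54/6 = 9.
cat         O        E   (O−E)²/E
1           6        9      1.000
2          13        9      1.778
3           9        9      0.000
4           6        9      1.000
5           8        9      0.111
6          12        9      1.000
Sum = 4.89

4.89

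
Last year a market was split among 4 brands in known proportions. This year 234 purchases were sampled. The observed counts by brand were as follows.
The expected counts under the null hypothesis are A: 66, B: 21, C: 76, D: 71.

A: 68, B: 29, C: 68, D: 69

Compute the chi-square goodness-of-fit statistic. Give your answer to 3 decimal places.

cat         O        E   (O−E)²/E
A          68       66     0.0606
B          29       21     3.0476
C          68       76     0.8421
D          69       71     0.0563
Sum = 4.007

4.007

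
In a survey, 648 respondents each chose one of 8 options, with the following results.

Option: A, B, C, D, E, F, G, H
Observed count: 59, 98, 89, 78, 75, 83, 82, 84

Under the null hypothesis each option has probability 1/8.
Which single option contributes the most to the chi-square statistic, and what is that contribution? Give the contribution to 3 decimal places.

Expected count for each of the 8 categories: 648/8 = 81.
A: (59 − 81)²/81 = 484/81 = 5.9753
B: (98 − 81)²/81 = 289/81 = 3.5679
C: (89 − 81)²/81 = 64/81 = 0.7901
D: (78 − 81)²/81 = 9/81 = 0.1111
E: (75 − 81)²/81 = 36/81 = 0.4444
F: (83 − 81)²/81 = 4/81 = 0.0494
G: (82 − 81)²/81 = 1/81 = 0.0123
H: (84 − 81)²/81 = 9/81 = 0.1111
The largest term is for A: 5.975.

A, 5.975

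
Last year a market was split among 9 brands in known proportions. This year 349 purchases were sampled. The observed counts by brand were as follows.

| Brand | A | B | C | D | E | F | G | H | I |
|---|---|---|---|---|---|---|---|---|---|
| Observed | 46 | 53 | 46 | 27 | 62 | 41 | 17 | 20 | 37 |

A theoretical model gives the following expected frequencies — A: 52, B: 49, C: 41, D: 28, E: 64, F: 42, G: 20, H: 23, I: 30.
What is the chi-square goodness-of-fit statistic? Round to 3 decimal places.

4.225

A: (46 − 52)²/52 = 36/52 = 0.6923
B: (53 − 49)²/49 = 16/49 = 0.3265
C: (46 − 41)²/41 = 25/41 = 0.6098
D: (27 − 28)²/28 = 1/28 = 0.0357
E: (62 − 64)²/64 = 4/64 = 0.0625
F: (41 − 42)²/42 = 1/42 = 0.0238
G: (17 − 20)²/20 = 9/20 = 0.4500
H: (20 − 23)²/23 = 9/23 = 0.3913
I: (37 − 30)²/30 = 49/30 = 1.6333
Sum = 4.225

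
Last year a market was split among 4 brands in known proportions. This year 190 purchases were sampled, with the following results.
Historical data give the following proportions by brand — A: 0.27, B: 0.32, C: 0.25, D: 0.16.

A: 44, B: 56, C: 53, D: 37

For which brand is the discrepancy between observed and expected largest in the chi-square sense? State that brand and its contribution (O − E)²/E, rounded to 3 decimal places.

Expected counts E_i = n·p_i: 190×0.27 = 51.3, 190×0.32 = 60.8, 190×0.25 = 47.5, 190×0.16 = 30.4.
A: (44 − 51.3)²/51.3 = 53.29/51.3 = 1.0388
B: (56 − 60.8)²/60.8 = 23.04/60.8 = 0.3789
C: (53 − 47.5)²/47.5 = 30.25/47.5 = 0.6368
D: (37 − 30.4)²/30.4 = 43.56/30.4 = 1.4329
The largest term is for D: 1.433.

D, 1.433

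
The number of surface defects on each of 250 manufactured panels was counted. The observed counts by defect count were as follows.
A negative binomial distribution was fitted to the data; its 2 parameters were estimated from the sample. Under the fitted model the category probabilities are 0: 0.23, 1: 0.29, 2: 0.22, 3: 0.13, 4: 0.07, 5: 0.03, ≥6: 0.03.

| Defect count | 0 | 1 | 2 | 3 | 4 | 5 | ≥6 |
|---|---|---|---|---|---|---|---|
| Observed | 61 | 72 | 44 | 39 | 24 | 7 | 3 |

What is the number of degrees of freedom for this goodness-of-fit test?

There are k = 7 categories and 2 parameters estimated from the data, so df = 7 − 1 − 2 = 4.

4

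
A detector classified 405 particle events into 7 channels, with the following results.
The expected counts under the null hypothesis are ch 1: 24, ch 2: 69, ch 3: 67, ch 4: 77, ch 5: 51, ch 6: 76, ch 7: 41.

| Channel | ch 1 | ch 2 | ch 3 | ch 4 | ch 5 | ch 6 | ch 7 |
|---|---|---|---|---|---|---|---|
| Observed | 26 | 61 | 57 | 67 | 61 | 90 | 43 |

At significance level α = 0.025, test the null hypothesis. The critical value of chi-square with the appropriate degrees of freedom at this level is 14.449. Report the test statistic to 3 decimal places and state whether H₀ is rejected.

ch 1: (26 − 24)²/24 = 4/24 = 0.1667
ch 2: (61 − 69)²/69 = 64/69 = 0.9275
ch 3: (57 − 67)²/67 = 100/67 = 1.4925
ch 4: (67 − 77)²/77 = 100/77 = 1.2987
ch 5: (61 − 51)²/51 = 100/51 = 1.9608
ch 6: (90 − 76)²/76 = 196/76 = 2.5789
ch 7: (43 − 41)²/41 = 4/41 = 0.0976
Sum = 8.523
df = 6. Since 8.523 < 14.449, we do not reject H₀.

8.523; do not reject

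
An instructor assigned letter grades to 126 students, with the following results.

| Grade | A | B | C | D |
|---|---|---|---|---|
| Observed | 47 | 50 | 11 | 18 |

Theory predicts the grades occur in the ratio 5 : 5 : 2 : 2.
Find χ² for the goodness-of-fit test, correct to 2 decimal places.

Ratio total = 14. Expected counts: 126×5/14 = 45, 126×5/14 = 45, 126×2/14 = 18, 126×2/14 = 18.
A: (47 − 45)²/45 = 4/45 = 0.089
B: (50 − 45)²/45 = 25/45 = 0.556
C: (11 − 18)²/18 = 49/18 = 2.722
D: (18 − 18)²/18 = 0/18 = 0.000
Sum = 3.37

3.37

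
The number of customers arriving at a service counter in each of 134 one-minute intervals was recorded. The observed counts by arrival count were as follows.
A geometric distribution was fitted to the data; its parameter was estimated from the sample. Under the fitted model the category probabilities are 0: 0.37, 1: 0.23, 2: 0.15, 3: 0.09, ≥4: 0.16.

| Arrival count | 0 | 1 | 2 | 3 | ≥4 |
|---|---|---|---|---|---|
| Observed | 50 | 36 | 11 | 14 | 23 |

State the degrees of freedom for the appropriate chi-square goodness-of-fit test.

There are k = 5 categories and 1 parameter estimated from the data, so df = 5 − 1 − 1 = 3.

3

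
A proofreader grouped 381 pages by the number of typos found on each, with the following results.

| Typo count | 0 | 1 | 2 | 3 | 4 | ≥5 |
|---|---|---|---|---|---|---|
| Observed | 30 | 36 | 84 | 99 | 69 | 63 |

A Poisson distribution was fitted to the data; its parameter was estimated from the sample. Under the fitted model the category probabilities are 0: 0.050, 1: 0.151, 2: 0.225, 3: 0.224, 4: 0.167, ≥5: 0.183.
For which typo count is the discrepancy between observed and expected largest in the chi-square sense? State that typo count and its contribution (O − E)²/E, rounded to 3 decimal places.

Expected counts E_i = n·p_i: 381×0.050 = 19.05, 381×0.151 = 57.531, 381×0.225 = 85.725, 381×0.224 = 85.344, 381×0.167 = 63.627, 381×0.183 = 69.723.
cat         O        E   (O−E)²/E
0          30    19.05     6.2941
1          36   57.531     8.0580
2          84   85.725     0.0347
3          99   85.344     2.1851
4          69   63.627     0.4537
≥5         63   69.723     0.6483
The largest term is for 1: 8.058.

1, 8.058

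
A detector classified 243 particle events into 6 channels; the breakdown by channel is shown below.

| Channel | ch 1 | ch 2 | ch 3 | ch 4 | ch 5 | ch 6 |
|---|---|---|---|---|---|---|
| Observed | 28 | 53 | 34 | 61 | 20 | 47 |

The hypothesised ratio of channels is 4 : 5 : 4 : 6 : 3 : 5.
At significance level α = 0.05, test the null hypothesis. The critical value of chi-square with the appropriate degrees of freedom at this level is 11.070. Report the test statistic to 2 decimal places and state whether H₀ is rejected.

Ratio total = 27. Expected counts: 243×4/27 = 36, 243×5/27 = 45, 243×4/27 = 36, 243×6/27 = 54, 243×3/27 = 27, 243×5/27 = 45.
cat         O        E   (O−E)²/E
ch 1       28       36      1.778
ch 2       53       45      1.422
ch 3       34       36      0.111
ch 4       61       54      0.907
ch 5       20       27      1.815
ch 6       47       45      0.089
Sum = 6.12
df = 5. Since 6.12 < 11.070, we do not reject H₀.

6.12; do not reject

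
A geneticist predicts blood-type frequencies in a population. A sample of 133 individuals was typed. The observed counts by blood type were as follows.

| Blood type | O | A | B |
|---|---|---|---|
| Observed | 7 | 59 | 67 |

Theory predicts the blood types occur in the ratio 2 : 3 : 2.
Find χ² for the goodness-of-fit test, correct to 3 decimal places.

47.491

Ratio total = 7. Expected counts: 133×2/7 = 38, 133×3/7 = 57, 133×2/7 = 38.
χ² = (7−38)²/38 + (59−57)²/57 + (67−38)²/38
   = 25.2895 + 0.0702 + 22.1316
Sum = 47.491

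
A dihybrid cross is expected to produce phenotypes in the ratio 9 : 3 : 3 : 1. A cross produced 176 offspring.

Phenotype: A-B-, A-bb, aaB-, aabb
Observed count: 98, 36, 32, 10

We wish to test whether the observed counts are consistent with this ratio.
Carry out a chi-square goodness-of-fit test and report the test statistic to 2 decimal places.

0.40

Ratio total = 16. Expected counts: 176×9/16 = 99, 176×3/16 = 33, 176×3/16 = 33, 176×1/16 = 11.
A-B-: (98 − 99)²/99 = 1/99 = 0.010
A-bb: (36 − 33)²/33 = 9/33 = 0.273
aaB-: (32 − 33)²/33 = 1/33 = 0.030
aabb: (10 − 11)²/11 = 1/11 = 0.091
Sum = 0.40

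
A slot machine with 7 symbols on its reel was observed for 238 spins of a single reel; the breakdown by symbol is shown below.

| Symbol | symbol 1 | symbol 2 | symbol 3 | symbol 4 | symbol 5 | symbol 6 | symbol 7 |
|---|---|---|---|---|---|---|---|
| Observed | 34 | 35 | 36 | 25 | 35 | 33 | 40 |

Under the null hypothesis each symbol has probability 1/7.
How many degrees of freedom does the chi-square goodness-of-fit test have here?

6

There are k = 7 categories and no parameters were estimated from the data, so df = 7 − 1 = 6.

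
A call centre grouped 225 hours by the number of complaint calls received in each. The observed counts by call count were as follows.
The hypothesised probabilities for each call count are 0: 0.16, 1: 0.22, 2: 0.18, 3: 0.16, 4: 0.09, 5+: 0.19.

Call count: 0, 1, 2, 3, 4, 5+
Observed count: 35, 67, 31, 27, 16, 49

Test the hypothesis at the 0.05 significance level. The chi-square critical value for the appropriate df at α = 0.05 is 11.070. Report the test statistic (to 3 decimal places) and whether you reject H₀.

Expected counts E_i = n·p_i: 225×0.16 = 36, 225×0.22 = 49.5, 225×0.18 = 40.5, 225×0.16 = 36, 225×0.09 = 20.25, 225×0.19 = 42.75.
χ² = (35−36)²/36 + (67−49.5)²/49.5 + (31−40.5)²/40.5 + (27−36)²/36 + (16−20.25)²/20.25 + (49−42.75)²/42.75
   = 0.0278 + 6.1869 + 2.2284 + 2.2500 + 0.8920 + 0.9137
Sum = 12.499
df = 5. Since 12.499 > 11.070, we reject H₀.

12.499; reject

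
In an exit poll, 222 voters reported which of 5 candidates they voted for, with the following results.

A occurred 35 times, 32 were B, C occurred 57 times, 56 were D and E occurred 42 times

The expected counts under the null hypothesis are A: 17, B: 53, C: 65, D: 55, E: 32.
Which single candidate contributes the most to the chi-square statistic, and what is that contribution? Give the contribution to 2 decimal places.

A: (35 − 17)²/17 = 324/17 = 19.059
B: (32 − 53)²/53 = 441/53 = 8.321
C: (57 − 65)²/65 = 64/65 = 0.985
D: (56 − 55)²/55 = 1/55 = 0.018
E: (42 − 32)²/32 = 100/32 = 3.125
The largest term is for A: 19.06.

A, 19.06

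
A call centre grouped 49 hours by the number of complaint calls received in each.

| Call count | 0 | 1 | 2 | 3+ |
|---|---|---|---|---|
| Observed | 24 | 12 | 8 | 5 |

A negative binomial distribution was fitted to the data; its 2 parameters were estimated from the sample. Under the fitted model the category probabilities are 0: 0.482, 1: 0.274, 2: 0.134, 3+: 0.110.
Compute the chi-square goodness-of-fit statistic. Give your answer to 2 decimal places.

Expected counts E_i = n·p_i: 49×0.482 = 23.618, 49×0.274 = 13.426, 49×0.134 = 6.566, 49×0.110 = 5.39.
cat         O        E   (O−E)²/E
0          24   23.618      0.006
1          12   13.426      0.151
2           8    6.566      0.313
3+          5     5.39      0.028
Sum = 0.50

0.50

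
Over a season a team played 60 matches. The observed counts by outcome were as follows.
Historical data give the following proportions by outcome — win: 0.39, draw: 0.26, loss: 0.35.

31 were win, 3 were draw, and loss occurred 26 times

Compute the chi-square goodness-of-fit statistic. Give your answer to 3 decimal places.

Expected counts E_i = n·p_i: 60×0.39 = 23.4, 60×0.26 = 15.6, 60×0.35 = 21.
win: (31 − 23.4)²/23.4 = 57.76/23.4 = 2.4684
draw: (3 − 15.6)²/15.6 = 158.76/15.6 = 10.1769
loss: (26 − 21)²/21 = 25/21 = 1.1905
Sum = 13.836

13.836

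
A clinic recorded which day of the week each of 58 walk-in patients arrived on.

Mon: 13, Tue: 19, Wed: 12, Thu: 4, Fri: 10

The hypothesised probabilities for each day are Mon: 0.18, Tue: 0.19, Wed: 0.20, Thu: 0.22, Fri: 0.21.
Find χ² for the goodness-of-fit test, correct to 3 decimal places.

Expected counts E_i = n·p_i: 58×0.18 = 10.44, 58×0.19 = 11.02, 58×0.20 = 11.6, 58×0.22 = 12.76, 58×0.21 = 12.18.
Mon: (13 − 10.44)²/10.44 = 6.5536/10.44 = 0.6277
Tue: (19 − 11.02)²/11.02 = 63.6804/11.02 = 5.7786
Wed: (12 − 11.6)²/11.6 = 0.16/11.6 = 0.0138
Thu: (4 − 12.76)²/12.76 = 76.7376/12.76 = 6.0139
Fri: (10 − 12.18)²/12.18 = 4.7524/12.18 = 0.3902
Sum = 12.824

12.824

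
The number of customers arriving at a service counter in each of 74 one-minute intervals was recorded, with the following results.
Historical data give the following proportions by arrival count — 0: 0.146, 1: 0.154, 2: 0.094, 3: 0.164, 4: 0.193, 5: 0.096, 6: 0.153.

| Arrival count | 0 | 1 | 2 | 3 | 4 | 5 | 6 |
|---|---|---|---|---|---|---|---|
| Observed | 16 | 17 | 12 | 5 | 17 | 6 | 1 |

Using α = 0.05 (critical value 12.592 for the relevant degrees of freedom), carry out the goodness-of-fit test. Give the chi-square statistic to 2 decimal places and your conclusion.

23.21; reject

Expected counts E_i = n·p_i: 74×0.146 = 10.804, 74×0.154 = 11.396, 74×0.094 = 6.956, 74×0.164 = 12.136, 74×0.193 = 14.282, 74×0.096 = 7.104, 74×0.153 = 11.322.
cat         O        E   (O−E)²/E
0          16   10.804      2.499
1          17   11.396      2.756
2          12    6.956      3.658
3           5   12.136      4.196
4          17   14.282      0.517
5           6    7.104      0.172
6           1   11.322      9.410
Sum = 23.21
df = 6. Since 23.21 > 12.592, we reject H₀.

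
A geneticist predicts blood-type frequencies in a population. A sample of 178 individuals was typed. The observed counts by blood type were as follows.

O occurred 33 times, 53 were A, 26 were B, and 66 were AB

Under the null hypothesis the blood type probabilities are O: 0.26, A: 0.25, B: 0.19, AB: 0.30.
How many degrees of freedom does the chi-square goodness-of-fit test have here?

3

There are k = 4 categories and no parameters were estimated from the data, so df = 4 − 1 = 3.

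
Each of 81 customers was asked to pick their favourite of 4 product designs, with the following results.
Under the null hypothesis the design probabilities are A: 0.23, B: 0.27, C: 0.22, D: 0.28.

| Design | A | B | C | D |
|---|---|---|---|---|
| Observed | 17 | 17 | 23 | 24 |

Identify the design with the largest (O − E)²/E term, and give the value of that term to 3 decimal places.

Expected counts E_i = n·p_i: 81×0.23 = 18.63, 81×0.27 = 21.87, 81×0.22 = 17.82, 81×0.28 = 22.68.
χ² = (17−18.63)²/18.63 + (17−21.87)²/21.87 + (23−17.82)²/17.82 + (24−22.68)²/22.68
   = 0.1426 + 1.0844 + 1.5057 + 0.0768
The largest term is for C: 1.506.

C, 1.506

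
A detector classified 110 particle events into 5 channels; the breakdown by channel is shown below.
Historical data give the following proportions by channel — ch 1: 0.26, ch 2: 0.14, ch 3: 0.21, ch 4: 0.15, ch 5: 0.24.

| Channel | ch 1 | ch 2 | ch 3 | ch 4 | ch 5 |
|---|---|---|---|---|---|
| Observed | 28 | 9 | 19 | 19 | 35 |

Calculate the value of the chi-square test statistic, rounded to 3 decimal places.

6.580

Expected counts E_i = n·p_i: 110×0.26 = 28.6, 110×0.14 = 15.4, 110×0.21 = 23.1, 110×0.15 = 16.5, 110×0.24 = 26.4.
cat         O        E   (O−E)²/E
ch 1       28     28.6     0.0126
ch 2        9     15.4     2.6597
ch 3       19     23.1     0.7277
ch 4       19     16.5     0.3788
ch 5       35     26.4     2.8015
Sum = 6.580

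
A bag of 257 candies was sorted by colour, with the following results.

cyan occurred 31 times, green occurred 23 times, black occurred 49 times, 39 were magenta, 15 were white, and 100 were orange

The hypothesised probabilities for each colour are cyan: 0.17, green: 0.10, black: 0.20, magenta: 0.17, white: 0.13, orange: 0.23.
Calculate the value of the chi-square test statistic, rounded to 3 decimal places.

Expected counts E_i = n·p_i: 257×0.17 = 43.69, 257×0.10 = 25.7, 257×0.20 = 51.4, 257×0.17 = 43.69, 257×0.13 = 33.41, 257×0.23 = 59.11.
χ² = (31−43.69)²/43.69 + (23−25.7)²/25.7 + (49−51.4)²/51.4 + (39−43.69)²/43.69 + (15−33.41)²/33.41 + (100−59.11)²/59.11
   = 3.6859 + 0.2837 + 0.1121 + 0.5035 + 10.1445 + 28.2861
Sum = 43.016

43.016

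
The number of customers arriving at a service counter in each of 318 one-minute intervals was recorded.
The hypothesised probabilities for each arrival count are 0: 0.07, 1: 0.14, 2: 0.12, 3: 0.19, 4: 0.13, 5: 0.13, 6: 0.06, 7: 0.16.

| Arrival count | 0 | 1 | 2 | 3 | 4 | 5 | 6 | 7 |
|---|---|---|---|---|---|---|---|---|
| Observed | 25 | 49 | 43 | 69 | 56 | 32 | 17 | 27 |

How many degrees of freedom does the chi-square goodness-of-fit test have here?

7

There are k = 8 categories and no parameters were estimated from the data, so df = 8 − 1 = 7.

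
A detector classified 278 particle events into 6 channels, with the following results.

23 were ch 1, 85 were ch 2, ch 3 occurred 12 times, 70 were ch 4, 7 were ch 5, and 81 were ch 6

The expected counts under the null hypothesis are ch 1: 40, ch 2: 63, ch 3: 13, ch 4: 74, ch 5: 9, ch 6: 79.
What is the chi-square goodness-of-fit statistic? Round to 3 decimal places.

15.696

cat         O        E   (O−E)²/E
ch 1       23       40     7.2250
ch 2       85       63     7.6825
ch 3       12       13     0.0769
ch 4       70       74     0.2162
ch 5        7        9     0.4444
ch 6       81       79     0.0506
Sum = 15.696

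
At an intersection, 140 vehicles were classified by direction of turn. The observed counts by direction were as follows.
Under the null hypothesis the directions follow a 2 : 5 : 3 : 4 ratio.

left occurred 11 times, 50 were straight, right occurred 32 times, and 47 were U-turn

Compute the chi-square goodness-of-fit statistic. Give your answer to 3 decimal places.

5.408

Ratio total = 14. Expected counts: 140×2/14 = 20, 140×5/14 = 50, 140×3/14 = 30, 140×4/14 = 40.
χ² = (11−20)²/20 + (50−50)²/50 + (32−30)²/30 + (47−40)²/40
   = 4.0500 + 0.0000 + 0.1333 + 1.2250
Sum = 5.408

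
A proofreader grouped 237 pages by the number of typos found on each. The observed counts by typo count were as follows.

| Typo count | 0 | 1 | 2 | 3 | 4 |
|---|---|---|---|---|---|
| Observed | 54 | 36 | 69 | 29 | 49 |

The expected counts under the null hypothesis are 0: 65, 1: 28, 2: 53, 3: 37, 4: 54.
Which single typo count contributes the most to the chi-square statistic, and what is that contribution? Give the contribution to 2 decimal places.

χ² = (54−65)²/65 + (36−28)²/28 + (69−53)²/53 + (29−37)²/37 + (49−54)²/54
   = 1.862 + 2.286 + 4.830 + 1.730 + 0.463
The largest term is for 2: 4.83.

2, 4.83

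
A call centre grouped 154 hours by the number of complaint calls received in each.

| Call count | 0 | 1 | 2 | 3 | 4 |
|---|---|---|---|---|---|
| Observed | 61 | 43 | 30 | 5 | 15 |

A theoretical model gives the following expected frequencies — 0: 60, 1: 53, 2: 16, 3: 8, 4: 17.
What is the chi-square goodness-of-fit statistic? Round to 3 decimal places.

0: (61 − 60)²/60 = 1/60 = 0.0167
1: (43 − 53)²/53 = 100/53 = 1.8868
2: (30 − 16)²/16 = 196/16 = 12.2500
3: (5 − 8)²/8 = 9/8 = 1.1250
4: (15 − 17)²/17 = 4/17 = 0.2353
Sum = 15.514

15.514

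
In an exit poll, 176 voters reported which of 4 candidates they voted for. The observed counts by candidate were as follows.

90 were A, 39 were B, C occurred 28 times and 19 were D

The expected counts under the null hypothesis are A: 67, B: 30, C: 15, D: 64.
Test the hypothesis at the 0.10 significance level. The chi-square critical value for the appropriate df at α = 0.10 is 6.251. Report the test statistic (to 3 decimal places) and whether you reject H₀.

53.503; reject

A: (90 − 67)²/67 = 529/67 = 7.8955
B: (39 − 30)²/30 = 81/30 = 2.7000
C: (28 − 15)²/15 = 169/15 = 11.2667
D: (19 − 64)²/64 = 2025/64 = 31.6406
Sum = 53.503
df = 3. Since 53.503 > 6.251, we reject H₀.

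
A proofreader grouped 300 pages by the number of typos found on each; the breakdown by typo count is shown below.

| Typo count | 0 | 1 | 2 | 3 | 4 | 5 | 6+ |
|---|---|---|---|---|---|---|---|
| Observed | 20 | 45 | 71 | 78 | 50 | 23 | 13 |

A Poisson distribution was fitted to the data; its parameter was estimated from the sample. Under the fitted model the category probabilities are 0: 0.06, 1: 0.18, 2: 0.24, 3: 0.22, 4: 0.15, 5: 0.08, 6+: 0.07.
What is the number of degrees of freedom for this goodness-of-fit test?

There are k = 7 categories and 1 parameter estimated from the data, so df = 7 − 1 − 1 = 5.

5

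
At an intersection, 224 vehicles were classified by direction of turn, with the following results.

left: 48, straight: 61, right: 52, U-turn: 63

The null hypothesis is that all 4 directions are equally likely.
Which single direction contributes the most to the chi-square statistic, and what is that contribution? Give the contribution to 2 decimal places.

left, 1.14

Expected count for each of the 4 categories: 224/4 = 56.
cat           O        E   (O−E)²/E
left         48       56      1.143
straight     61       56      0.446
right        52       56      0.286
U-turn       63       56      0.875
The largest term is for left: 1.14.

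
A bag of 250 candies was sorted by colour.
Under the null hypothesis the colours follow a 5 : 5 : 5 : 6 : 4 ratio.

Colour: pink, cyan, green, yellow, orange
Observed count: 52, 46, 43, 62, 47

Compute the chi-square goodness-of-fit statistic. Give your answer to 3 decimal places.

2.672

Ratio total = 25. Expected counts: 250×5/25 = 50, 250×5/25 = 50, 250×5/25 = 50, 250×6/25 = 60, 250×4/25 = 40.
pink: (52 − 50)²/50 = 4/50 = 0.0800
cyan: (46 − 50)²/50 = 16/50 = 0.3200
green: (43 − 50)²/50 = 49/50 = 0.9800
yellow: (62 − 60)²/60 = 4/60 = 0.0667
orange: (47 − 40)²/40 = 49/40 = 1.2250
Sum = 2.672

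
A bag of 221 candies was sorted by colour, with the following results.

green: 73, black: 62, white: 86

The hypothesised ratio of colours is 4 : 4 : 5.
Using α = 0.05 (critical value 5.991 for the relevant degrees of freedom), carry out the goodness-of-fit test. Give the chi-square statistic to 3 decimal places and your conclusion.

Ratio total = 13. Expected counts: 221×4/13 = 68, 221×4/13 = 68, 221×5/13 = 85.
cat         O        E   (O−E)²/E
green      73       68     0.3676
black      62       68     0.5294
white      86       85     0.0118
Sum = 0.909
df = 2. Since 0.909 < 5.991, we do not reject H₀.

0.909; do not reject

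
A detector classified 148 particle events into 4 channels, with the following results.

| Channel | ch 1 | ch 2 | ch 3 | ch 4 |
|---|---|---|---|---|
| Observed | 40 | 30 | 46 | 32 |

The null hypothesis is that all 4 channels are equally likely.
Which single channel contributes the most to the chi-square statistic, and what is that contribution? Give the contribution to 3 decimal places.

Expected count for each of the 4 categories: 148/4 = 37.
χ² = (40−37)²/37 + (30−37)²/37 + (46−37)²/37 + (32−37)²/37
   = 0.2432 + 1.3243 + 2.1892 + 0.6757
The largest term is for ch 3: 2.189.

ch 3, 2.189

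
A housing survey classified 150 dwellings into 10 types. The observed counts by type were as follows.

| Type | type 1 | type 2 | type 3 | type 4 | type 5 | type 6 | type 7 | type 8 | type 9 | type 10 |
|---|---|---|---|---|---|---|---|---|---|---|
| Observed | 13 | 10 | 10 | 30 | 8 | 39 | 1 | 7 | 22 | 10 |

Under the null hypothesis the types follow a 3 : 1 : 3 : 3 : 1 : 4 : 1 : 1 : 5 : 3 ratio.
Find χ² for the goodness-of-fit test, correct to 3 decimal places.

35.675

Ratio total = 25. Expected counts: 150×3/25 = 18, 150×1/25 = 6, 150×3/25 = 18, 150×3/25 = 18, 150×1/25 = 6, 150×4/25 = 24, 150×1/25 = 6, 150×1/25 = 6, 150×5/25 = 30, 150×3/25 = 18.
χ² = (13−18)²/18 + (10−6)²/6 + (10−18)²/18 + (30−18)²/18 + (8−6)²/6 + (39−24)²/24 + (1−6)²/6 + (7−6)²/6 + (22−30)²/30 + (10−18)²/18
   = 1.3889 + 2.6667 + 3.5556 + 8.0000 + 0.6667 + 9.3750 + 4.1667 + 0.1667 + 2.1333 + 3.5556
Sum = 35.675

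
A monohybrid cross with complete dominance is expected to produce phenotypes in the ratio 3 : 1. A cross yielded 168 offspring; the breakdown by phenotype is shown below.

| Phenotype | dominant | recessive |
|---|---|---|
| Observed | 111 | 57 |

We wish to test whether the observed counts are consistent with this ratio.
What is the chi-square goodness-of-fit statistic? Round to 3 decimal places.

7.143

Ratio total = 4. Expected counts: 168×3/4 = 126, 168×1/4 = 42.
χ² = (111−126)²/126 + (57−42)²/42
   = 1.7857 + 5.3571
Sum = 7.143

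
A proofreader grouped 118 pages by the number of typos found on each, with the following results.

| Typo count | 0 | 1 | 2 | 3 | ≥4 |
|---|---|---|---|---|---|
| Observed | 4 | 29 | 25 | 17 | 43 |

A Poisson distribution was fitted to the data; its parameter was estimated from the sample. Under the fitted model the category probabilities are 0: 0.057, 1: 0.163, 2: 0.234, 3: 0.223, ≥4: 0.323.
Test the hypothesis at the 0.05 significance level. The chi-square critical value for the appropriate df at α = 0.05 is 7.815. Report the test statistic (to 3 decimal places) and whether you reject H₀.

10.234; reject

Expected counts E_i = n·p_i: 118×0.057 = 6.726, 118×0.163 = 19.234, 118×0.234 = 27.612, 118×0.223 = 26.314, 118×0.323 = 38.114.
χ² = (4−6.726)²/6.726 + (29−19.234)²/19.234 + (25−27.612)²/27.612 + (17−26.314)²/26.314 + (43−38.114)²/38.114
   = 1.1048 + 4.9587 + 0.2471 + 3.2967 + 0.6264
Sum = 10.234
df = 3. Since 10.234 > 7.815, we reject H₀.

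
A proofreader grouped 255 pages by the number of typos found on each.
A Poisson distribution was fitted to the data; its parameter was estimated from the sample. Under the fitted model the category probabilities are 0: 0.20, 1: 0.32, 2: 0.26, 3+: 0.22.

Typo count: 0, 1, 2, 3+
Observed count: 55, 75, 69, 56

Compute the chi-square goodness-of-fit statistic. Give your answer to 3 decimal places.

Expected counts E_i = n·p_i: 255×0.20 = 51, 255×0.32 = 81.6, 255×0.26 = 66.3, 255×0.22 = 56.1.
χ² = (55−51)²/51 + (75−81.6)²/81.6 + (69−66.3)²/66.3 + (56−56.1)²/56.1
   = 0.3137 + 0.5338 + 0.1100 + 0.0002
Sum = 0.958

0.958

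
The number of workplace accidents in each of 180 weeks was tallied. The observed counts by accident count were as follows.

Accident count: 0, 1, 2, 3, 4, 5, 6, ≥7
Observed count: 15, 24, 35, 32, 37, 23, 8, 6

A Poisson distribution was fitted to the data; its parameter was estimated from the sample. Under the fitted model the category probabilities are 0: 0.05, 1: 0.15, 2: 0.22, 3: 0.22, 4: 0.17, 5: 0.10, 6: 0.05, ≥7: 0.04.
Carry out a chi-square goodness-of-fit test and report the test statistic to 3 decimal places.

9.365

Expected counts E_i = n·p_i: 180×0.05 = 9, 180×0.15 = 27, 180×0.22 = 39.6, 180×0.22 = 39.6, 180×0.17 = 30.6, 180×0.10 = 18, 180×0.05 = 9, 180×0.04 = 7.2.
cat         O        E   (O−E)²/E
0          15        9     4.0000
1          24       27     0.3333
2          35     39.6     0.5343
3          32     39.6     1.4586
4          37     30.6     1.3386
5          23       18     1.3889
6           8        9     0.1111
≥7          6      7.2     0.2000
Sum = 9.365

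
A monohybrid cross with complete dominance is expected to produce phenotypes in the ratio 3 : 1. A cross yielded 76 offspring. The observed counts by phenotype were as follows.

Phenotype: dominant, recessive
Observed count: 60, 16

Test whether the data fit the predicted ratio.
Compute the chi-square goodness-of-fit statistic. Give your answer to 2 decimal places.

0.63

Ratio total = 4. Expected counts: 76×3/4 = 57, 76×1/4 = 19.
dominant: (60 − 57)²/57 = 9/57 = 0.158
recessive: (16 − 19)²/19 = 9/19 = 0.474
Sum = 0.63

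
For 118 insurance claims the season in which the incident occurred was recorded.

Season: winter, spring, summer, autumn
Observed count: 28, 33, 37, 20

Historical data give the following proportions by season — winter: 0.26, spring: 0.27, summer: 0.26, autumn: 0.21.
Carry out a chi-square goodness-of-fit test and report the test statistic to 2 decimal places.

2.50

Expected counts E_i = n·p_i: 118×0.26 = 30.68, 118×0.27 = 31.86, 118×0.26 = 30.68, 118×0.21 = 24.78.
winter: (28 − 30.68)²/30.68 = 7.1824/30.68 = 0.234
spring: (33 − 31.86)²/31.86 = 1.2996/31.86 = 0.041
summer: (37 − 30.68)²/30.68 = 39.9424/30.68 = 1.302
autumn: (20 − 24.78)²/24.78 = 22.8484/24.78 = 0.922
Sum = 2.50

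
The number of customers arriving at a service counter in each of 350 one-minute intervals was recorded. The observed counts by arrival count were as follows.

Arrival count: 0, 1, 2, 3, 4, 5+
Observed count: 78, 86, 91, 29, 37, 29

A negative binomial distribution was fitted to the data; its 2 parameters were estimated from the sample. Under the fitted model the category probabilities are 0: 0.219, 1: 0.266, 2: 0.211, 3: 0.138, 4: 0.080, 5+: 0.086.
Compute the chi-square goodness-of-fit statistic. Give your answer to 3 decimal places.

Expected counts E_i = n·p_i: 350×0.219 = 76.65, 350×0.266 = 93.1, 350×0.211 = 73.85, 350×0.138 = 48.3, 350×0.080 = 28, 350×0.086 = 30.1.
0: (78 − 76.65)²/76.65 = 1.8225/76.65 = 0.0238
1: (86 − 93.1)²/93.1 = 50.41/93.1 = 0.5415
2: (91 − 73.85)²/73.85 = 294.1225/73.85 = 3.9827
3: (29 − 48.3)²/48.3 = 372.49/48.3 = 7.7120
4: (37 − 28)²/28 = 81/28 = 2.8929
5+: (29 − 30.1)²/30.1 = 1.21/30.1 = 0.0402
Sum = 15.193

15.193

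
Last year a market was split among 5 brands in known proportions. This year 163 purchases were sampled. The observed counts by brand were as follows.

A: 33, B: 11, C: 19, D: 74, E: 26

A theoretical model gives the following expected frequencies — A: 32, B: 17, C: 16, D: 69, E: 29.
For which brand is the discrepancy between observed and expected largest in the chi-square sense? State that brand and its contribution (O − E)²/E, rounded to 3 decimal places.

B, 2.118

A: (33 − 32)²/32 = 1/32 = 0.0313
B: (11 − 17)²/17 = 36/17 = 2.1176
C: (19 − 16)²/16 = 9/16 = 0.5625
D: (74 − 69)²/69 = 25/69 = 0.3623
E: (26 − 29)²/29 = 9/29 = 0.3103
The largest term is for B: 2.118.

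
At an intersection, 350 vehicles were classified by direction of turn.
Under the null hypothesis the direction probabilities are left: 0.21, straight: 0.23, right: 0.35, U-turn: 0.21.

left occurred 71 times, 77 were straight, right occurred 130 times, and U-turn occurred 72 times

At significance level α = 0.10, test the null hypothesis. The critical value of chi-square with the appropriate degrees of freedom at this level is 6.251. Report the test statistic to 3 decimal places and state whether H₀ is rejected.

Expected counts E_i = n·p_i: 350×0.21 = 73.5, 350×0.23 = 80.5, 350×0.35 = 122.5, 350×0.21 = 73.5.
left: (71 − 73.5)²/73.5 = 6.25/73.5 = 0.0850
straight: (77 − 80.5)²/80.5 = 12.25/80.5 = 0.1522
right: (130 − 122.5)²/122.5 = 56.25/122.5 = 0.4592
U-turn: (72 − 73.5)²/73.5 = 2.25/73.5 = 0.0306
Sum = 0.727
df = 3. Since 0.727 < 6.251, we do not reject H₀.

0.727; do not reject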